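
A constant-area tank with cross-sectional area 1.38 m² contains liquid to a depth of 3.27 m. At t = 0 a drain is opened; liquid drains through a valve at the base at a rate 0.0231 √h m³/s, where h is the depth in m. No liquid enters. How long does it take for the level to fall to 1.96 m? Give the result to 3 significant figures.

Volume balance on the tank: A dh/dt = −0.0231 √h.
Separate and integrate: 2(√h − √h₀) = −(0.0231/A) t.
t = 2A(√h₀ − √h)/0.0231 = 2·1.38·(√3.27 − √1.96)/0.0231
  = 2.7600 × (1.8083 − 1.4000) / 0.0231 = 48.786 s.

48.8 s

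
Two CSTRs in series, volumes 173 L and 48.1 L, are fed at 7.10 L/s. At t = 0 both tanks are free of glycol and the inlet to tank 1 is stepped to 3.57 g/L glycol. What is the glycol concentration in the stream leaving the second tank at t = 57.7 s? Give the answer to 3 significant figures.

3.11 g/L

Each tank obeys Vᵢ dCᵢ/dt = Q(Cᵢ₋₁ − Cᵢ), so τᵢ = Vᵢ/Q.
τ₁ = 173/7.10 = 24.366 s; τ₂ = 48.1/7.10 = 6.7746 s.
Tank 1: C₁ = C_in(1 − e^(−t/τ₁)). Tank 2 (τ₁ ≠ τ₂): C₂ = C_in[1 − (τ₁ e^(−t/τ₁) − τ₂ e^(−t/τ₂))/(τ₁ − τ₂)].
At t = 57.7: e^(−t/τ₁) = 0.093665, e^(−t/τ₂) = 0.00020003.
C₂ = 3.57·[1 − (24.366·0.093665 − 6.7746·0.00020003)/(17.592)] = 3.57·0.87034 = 3.1071 g/L.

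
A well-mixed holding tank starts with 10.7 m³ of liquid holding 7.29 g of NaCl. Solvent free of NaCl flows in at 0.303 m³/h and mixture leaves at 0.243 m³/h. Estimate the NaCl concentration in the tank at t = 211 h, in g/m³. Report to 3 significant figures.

0.0132 g/m³

Total volume: dV/dt = Q_in − Q_out = 0.060000 m³/h, so V(t) = 10.7 + 0.060000 t and V(211) = 23.360 m³.
Species balance (pure solvent in): dm/dt = −Q_out · m/V(t).
dm/m = −Q_out dt/(V₀ + 0.060000 t); integrating gives ln(m/m₀) = −(Q_out/(Q_in−Q_out)) ln(V/V₀).
m = m₀ (V₀/V)^(Q_out/(Q_in−Q_out)) = 7.29 × (10.7/23.360)^(4.0500) = 0.30861 g.
C = m/V = 0.30861/23.360 = 0.013211 g/m³.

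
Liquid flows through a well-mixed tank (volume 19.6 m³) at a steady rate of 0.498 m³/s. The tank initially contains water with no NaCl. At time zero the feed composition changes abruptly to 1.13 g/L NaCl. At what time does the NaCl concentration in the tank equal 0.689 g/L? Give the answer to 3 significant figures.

37.0 s

Species balance: V dC/dt = Q(C_in − C) ⇒ τ = V/Q = 39.357 s.
C(t) = C_in + (C₀ − C_in) e^(−t/τ). Set C = 0.689 and solve for t:
e^(−t/τ) = (C − C_in)/(C₀ − C_in) = (0.689 − 1.13)/(0 − 1.13) = 0.39027
t = −τ ln(…) = 39.357 × 0.94093 = 37.033 s.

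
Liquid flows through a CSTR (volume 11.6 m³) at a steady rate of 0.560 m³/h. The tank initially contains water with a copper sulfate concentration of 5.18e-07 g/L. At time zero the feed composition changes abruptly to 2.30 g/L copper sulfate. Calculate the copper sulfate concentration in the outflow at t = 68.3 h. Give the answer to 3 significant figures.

Accumulation = in − out for the solute gives V dC/dt = Q(C_in − C).
Rewrite as dC/dt + C/τ = C_in/τ, τ = V/Q = 20.714 h.
This is linear first-order; C(t) = C_in + (C₀ − C_in) e^(−t/τ).
C(68.3) = 2.30 + (5.18e-07 − 2.30)·e^(−68.3/20.714) = 2.30 + (-2.3000)·0.036985 = 2.2149 g/L.

2.21 g/L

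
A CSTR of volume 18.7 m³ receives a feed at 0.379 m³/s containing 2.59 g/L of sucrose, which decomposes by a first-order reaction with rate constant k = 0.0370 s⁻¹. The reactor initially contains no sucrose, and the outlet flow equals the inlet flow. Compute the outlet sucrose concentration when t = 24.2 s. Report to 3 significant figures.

0.687 g/L

Species balance: V dC/dt = Q C_in − Q C − k V C.
dC/dt = (Q/V) C_in − (Q/V + k) C; effective rate a = Q/V + k = 0.020267 + 0.0370 = 0.057267 s⁻¹.
C_ss = Q C_in/(Q + kV) = 0.91662 g/L; C(t) = C_ss + (C₀ − C_ss) e^(−a t).
C(24.2) = 0.91662 + (-0.91662)·e^(−0.057267·24.2) = 0.91662 + (-0.91662)·0.25011 = 0.68737 g/L.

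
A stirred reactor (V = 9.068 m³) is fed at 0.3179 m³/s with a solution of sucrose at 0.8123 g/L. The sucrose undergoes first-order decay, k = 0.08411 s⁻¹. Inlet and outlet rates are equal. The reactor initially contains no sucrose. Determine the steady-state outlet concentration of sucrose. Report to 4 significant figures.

0.2390 g/L

Accumulation = in − out − consumed: V dC/dt = Q C_in − Q C − k V C.
At steady state: 0 = Q C_in − (Q + kV) C_ss, so C_ss = Q C_in/(Q + kV).
C_ss = 0.3179·0.8123/(0.3179 + 0.08411·9.068) = 0.258230/1.08061 = 0.238967 g/L.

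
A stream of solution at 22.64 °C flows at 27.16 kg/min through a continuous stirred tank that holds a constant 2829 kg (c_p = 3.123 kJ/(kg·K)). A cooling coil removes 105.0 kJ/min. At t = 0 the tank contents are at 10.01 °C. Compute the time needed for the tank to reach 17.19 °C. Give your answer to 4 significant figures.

103.6 min

Unsteady energy balance on the tank contents: M c_p dT/dt = ṁ c_p (T_in − T) − 105.0.
τ = M/ṁ = 104.161 min; T_ss = T_in − Q̇/(ṁ c_p) = 21.4021 °C.
T(t) = T_ss + (T₀ − T_ss) e^(−t/τ). Set T = 17.19:
e^(−t/τ) = (17.19 − 21.4021)/(10.01 − 21.4021) = 0.369738
t = −104.161 · ln(0.369738) = 103.636 min.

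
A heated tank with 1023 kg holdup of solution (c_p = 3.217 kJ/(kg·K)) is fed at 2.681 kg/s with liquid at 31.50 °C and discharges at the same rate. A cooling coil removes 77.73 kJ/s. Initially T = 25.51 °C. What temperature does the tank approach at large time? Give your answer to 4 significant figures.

22.49 °C

First-law balance (no shaft work): M c_p dT/dt = ṁ c_p (T_in − T) − 77.73.
At steady state dT/dt = 0 ⇒ T_ss = T_in − Q̇/(ṁ c_p) = 31.50 − 77.73/(2.681·3.217) = 22.4876 °C.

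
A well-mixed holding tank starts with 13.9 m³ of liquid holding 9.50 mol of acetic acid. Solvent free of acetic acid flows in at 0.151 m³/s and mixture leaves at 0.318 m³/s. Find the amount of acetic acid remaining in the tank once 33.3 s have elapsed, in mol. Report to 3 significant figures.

3.59 mol

Let m(t) be the amount of acetic acid. Volume: V(t) = V₀ + (Q_in − Q_out) t = 13.9 − 0.16700 t; V(33.3) = 8.3389 m³.
Species balance (pure solvent in): dm/dt = −Q_out · m/V(t).
dm/m = −Q_out dt/(V₀ − 0.16700 t); integrating gives ln(m/m₀) = −(Q_out/(Q_in−Q_out)) ln(V/V₀).
m = m₀ (V₀/V)^(Q_out/(Q_in−Q_out)) = 9.50 × (13.9/8.3389)^(-1.9042) = 3.5906 mol.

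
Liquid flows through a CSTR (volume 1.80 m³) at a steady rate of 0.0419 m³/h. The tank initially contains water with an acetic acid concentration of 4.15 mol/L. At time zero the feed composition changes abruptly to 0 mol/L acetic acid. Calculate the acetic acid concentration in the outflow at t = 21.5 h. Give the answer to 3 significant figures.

2.52 mol/L

Unsteady species balance (constant V, well mixed): V dC/dt = Q(C_in − C).
Time constant τ = V/Q = 1.80/0.0419 = 42.959 h.
C approaches C_in exponentially: C(t) = C_in + (C₀ − C_in) e^(−t/τ).
C(21.5) = 0 + (4.15 − 0)·e^(−21.5/42.959) = 0 + (4.1500)·0.60624 = 2.5159 mol/L.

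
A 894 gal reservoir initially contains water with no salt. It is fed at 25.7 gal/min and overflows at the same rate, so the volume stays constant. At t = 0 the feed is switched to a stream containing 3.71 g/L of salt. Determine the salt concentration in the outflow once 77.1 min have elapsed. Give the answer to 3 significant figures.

Mass balance on the solute (V constant): V dC/dt = Q(C_in − C).
Rewrite as dC/dt + C/τ = C_in/τ, τ = V/Q = 34.786 min.
Integrating: C(t) = C_in + (C₀ − C_in) e^(−t/τ).
C(77.1) = 3.71 + (0 − 3.71)·e^(−77.1/34.786) = 3.71 + (-3.7100)·0.10900 = 3.3056 g/L.

3.31 g/L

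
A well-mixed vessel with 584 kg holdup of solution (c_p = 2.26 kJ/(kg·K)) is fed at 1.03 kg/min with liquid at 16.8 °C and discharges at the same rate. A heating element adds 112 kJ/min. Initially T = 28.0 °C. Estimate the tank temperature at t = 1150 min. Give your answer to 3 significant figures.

M c_p dT/dt = ṁ c_p (T_in − T) + Q̇.
Rearrange: dT/dt = (T_ss − T)/τ with τ = M/ṁ = 566.99 min and T_ss = T_in + Q̇/(ṁ c_p) = 64.914 °C.
Solution: T(t) = T_ss + (T₀ − T_ss) e^(−t/τ).
T(1150) = 64.914 + (-36.914)·e^(−1150/566.99) = 64.914 + (-36.914)·0.13157 = 60.057 °C.

60.1 °C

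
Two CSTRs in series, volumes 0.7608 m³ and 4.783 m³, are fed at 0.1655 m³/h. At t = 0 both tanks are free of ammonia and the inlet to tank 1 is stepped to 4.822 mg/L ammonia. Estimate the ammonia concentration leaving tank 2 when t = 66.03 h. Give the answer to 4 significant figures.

4.238 mg/L

Each tank obeys Vᵢ dCᵢ/dt = Q(Cᵢ₋₁ − Cᵢ), so τᵢ = Vᵢ/Q.
τ₁ = 0.7608/0.1655 = 4.59698 h; τ₂ = 4.783/0.1655 = 28.9003 h.
Solving the cascade with C₁(0)=C₂(0)=0 gives C₂(t) = C_in[1 − (τ₁ e^(−t/τ₁) − τ₂ e^(−t/τ₂))/(τ₁ − τ₂)].
At t = 66.03: e^(−t/τ₁) = 5.77948e-07, e^(−t/τ₂) = 0.101799.
C₂ = 4.822·[1 − (4.59698·5.77948e-07 − 28.9003·0.101799)/(-24.3033)] = 4.822·0.878945 = 4.23827 mg/L.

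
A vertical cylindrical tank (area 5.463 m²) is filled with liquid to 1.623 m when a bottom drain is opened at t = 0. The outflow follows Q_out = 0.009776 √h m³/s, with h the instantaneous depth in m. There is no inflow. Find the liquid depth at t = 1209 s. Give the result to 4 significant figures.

0.03695 m

A dh/dt = −Q_out = −0.009776 √h.
Separate and integrate: 2(√h − √h₀) = −(0.009776/A) t.
√h = √1.623 − 0.009776·1209/(2·5.463) = 1.27397 − 1.08175 = 0.192222.
h = 0.192222² = 0.0369492 m.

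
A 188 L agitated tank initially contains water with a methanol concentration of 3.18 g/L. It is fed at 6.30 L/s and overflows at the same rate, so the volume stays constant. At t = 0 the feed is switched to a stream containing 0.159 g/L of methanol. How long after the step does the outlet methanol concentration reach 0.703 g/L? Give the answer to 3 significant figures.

51.2 s

Species balance: V dC/dt = Q(C_in − C) ⇒ τ = V/Q = 29.841 s.
C(t) = C_in + (C₀ − C_in) e^(−t/τ). Set C = 0.703 and solve for t:
e^(−t/τ) = (C − C_in)/(C₀ − C_in) = (0.703 − 0.159)/(3.18 − 0.159) = 0.18007
t = −τ ln(…) = 29.841 × 1.7144 = 51.160 s.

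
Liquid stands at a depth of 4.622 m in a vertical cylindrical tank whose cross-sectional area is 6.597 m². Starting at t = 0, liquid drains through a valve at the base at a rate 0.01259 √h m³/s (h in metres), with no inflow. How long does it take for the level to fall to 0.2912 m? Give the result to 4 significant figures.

1688 s

Mass balance (ρ constant): A dh/dt = −0.01259 √h.
Separate and integrate: 2(√h − √h₀) = −(0.01259/A) t.
t = 2A(√h₀ − √h)/0.01259 = 2·6.597·(√4.622 − √0.2912)/0.01259
  = 13.1940 × (2.14988 − 0.539630) / 0.01259 = 1687.51 s.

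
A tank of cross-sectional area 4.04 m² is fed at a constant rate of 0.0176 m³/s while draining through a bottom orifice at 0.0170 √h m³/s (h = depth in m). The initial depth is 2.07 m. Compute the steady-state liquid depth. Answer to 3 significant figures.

1.07 m

A dh/dt = Q_in − 0.0170 √h. Steady state requires inflow = outflow:
Q_in = 0.0170 √h_ss ⇒ √h_ss = 0.0176/0.0170 = 1.0353.
h_ss = 1.0353² = 1.0718 m. (Since h₀ = 2.07 m > h_ss, the level will fall toward this value.)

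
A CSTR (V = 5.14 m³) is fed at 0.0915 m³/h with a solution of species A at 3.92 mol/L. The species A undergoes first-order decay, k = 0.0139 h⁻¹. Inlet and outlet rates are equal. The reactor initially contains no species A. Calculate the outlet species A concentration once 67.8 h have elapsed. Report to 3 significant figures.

Species balance: V dC/dt = Q C_in − Q C − k V C.
dC/dt = (Q/V) C_in − (Q/V + k) C; effective rate a = Q/V + k = 0.017802 + 0.0139 = 0.031702 h⁻¹.
C_ss = Q C_in/(Q + kV) = 2.2012 mol/L; C(t) = C_ss + (C₀ − C_ss) e^(−a t).
C(67.8) = 2.2012 + (-2.2012)·e^(−0.031702·67.8) = 2.2012 + (-2.2012)·0.11656 = 1.9447 mol/L.

1.94 mol/L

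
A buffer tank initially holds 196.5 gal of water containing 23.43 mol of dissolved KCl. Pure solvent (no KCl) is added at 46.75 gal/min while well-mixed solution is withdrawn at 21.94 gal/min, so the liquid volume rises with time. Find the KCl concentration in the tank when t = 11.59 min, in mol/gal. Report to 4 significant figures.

0.02181 mol/gal

Total volume: dV/dt = Q_in − Q_out = 24.8100 gal/min, so V(t) = 196.5 + 24.8100 t and V(11.59) = 484.048 gal.
Solute balance: dm/dt = 0 − Q_out C = −Q_out m/V(t).
Separate: dm/m = −Q_out dt/V(t) ⇒ ln(m/m₀) = −(Q_out/(Q_in−Q_out)) ln(V/V₀).
m = m₀ (V₀/V)^(Q_out/(Q_in−Q_out)) = 23.43 × (196.5/484.048)^(0.884321) = 10.5569 mol.
C = m/V = 10.5569/484.048 = 0.0218097 mol/gal.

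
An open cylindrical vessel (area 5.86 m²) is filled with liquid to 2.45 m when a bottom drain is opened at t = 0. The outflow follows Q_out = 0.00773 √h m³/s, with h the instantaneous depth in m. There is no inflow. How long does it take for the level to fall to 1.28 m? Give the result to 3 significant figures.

658 s

Unsteady balance on liquid volume: A dh/dt = −0.00773 √h.
Separate and integrate: 2(√h − √h₀) = −(0.00773/A) t.
t = 2A(√h₀ − √h)/0.00773 = 2·5.86·(√2.45 − √1.28)/0.00773
  = 11.720 × (1.5652 − 1.1314) / 0.00773 = 657.83 s.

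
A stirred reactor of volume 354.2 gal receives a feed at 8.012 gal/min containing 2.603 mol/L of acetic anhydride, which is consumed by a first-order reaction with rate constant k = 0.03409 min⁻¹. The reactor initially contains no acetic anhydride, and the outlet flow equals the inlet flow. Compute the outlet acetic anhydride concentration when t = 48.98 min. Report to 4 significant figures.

V dC/dt = Q(C_in − C) − k V C.
dC/dt = (Q/V) C_in − (Q/V + k) C; effective rate a = Q/V + k = 0.0226200 + 0.03409 = 0.0567100 min⁻¹.
C_ss = Q C_in/(Q + kV) = 1.03826 mol/L; C(t) = C_ss + (C₀ − C_ss) e^(−a t).
C(48.98) = 1.03826 + (-1.03826)·e^(−0.0567100·48.98) = 1.03826 + (-1.03826)·0.0621841 = 0.973699 mol/L.

0.9737 mol/L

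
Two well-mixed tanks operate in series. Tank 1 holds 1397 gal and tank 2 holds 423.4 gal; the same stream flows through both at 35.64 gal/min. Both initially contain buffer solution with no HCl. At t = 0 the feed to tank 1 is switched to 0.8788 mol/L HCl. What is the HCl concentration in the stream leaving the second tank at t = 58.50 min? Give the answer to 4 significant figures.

0.5981 mol/L

Species balance on tank i: dCᵢ/dt = (Cᵢ₋₁ − Cᵢ)/τᵢ with τᵢ = Vᵢ/Q.
τ₁ = 1397/35.64 = 39.1975 min; τ₂ = 423.4/35.64 = 11.8799 min.
Tank 1: C₁ = C_in(1 − e^(−t/τ₁)). Tank 2 (τ₁ ≠ τ₂): C₂ = C_in[1 − (τ₁ e^(−t/τ₁) − τ₂ e^(−t/τ₂))/(τ₁ − τ₂)].
At t = 58.50: e^(−t/τ₁) = 0.224823, e^(−t/τ₂) = 0.00726796.
C₂ = 0.8788·[1 − (39.1975·0.224823 − 11.8799·0.00726796)/(27.3176)] = 0.8788·0.680566 = 0.598082 mol/L.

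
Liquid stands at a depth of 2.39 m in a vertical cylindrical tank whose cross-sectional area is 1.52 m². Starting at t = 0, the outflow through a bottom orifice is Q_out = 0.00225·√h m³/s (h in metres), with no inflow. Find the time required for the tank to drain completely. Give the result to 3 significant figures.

2090 s

With no inflow, A dh/dt = −0.00225 √h.
This is separable: 2 d(√h)/dt = −0.00225/A, so √h = √h₀ − (0.00225/(2A)) t.
Tank is empty when √h = 0: t_empty = 2A√h₀/0.00225.
t_empty = 2·1.52·√2.39/0.00225 = 3.0400·1.5460/0.00225 = 2088.8 s.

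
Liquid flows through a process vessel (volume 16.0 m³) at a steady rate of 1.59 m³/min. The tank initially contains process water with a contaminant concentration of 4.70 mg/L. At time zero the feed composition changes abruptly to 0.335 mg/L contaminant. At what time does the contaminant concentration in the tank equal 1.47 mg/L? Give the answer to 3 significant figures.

Mass balance on the solute (V constant): V dC/dt = Q(C_in − C), so τ = V/Q = 10.063 min.
C(t) = C_in + (C₀ − C_in) e^(−t/τ). Set C = 1.47 and solve for t:
e^(−t/τ) = (C − C_in)/(C₀ − C_in) = (1.47 − 0.335)/(4.70 − 0.335) = 0.26002
t = −τ ln(…) = 10.063 × 1.3470 = 13.555 min.

13.6 min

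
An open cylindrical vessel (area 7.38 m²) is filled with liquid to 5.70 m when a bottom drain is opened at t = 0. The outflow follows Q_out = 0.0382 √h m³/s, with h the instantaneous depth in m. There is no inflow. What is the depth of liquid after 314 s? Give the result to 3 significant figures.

A dh/dt = −Q_out = −0.0382 √h.
This is separable: 2 d(√h)/dt = −0.0382/A, so √h = √h₀ − (0.0382/(2A)) t.
√h = √5.70 − 0.0382·314/(2·7.38) = 2.3875 − 0.81266 = 1.5748.
h = 1.5748² = 2.4800 m.

2.48 m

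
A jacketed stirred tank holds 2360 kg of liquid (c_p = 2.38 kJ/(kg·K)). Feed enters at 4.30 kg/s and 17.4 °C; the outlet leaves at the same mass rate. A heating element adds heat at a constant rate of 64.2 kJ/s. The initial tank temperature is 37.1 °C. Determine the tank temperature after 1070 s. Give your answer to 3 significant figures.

M c_p dT/dt = ṁ c_p (T_in − T) + Q̇.
Rearrange: dT/dt = (T_ss − T)/τ with τ = M/ṁ = 548.84 s and T_ss = T_in + Q̇/(ṁ c_p) = 23.673 °C.
This is linear first-order; T(t) = T_ss + (T₀ − T_ss) e^(−t/τ).
T(1070) = 23.673 + (13.427)·e^(−1070/548.84) = 23.673 + (13.427)·0.14233 = 25.584 °C.

25.6 °C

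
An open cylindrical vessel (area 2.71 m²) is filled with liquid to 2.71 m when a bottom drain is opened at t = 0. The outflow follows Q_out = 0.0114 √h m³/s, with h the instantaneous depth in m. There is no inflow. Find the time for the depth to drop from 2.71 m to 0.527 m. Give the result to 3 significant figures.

438 s

With no inflow, A dh/dt = −0.0114 √h.
Separate and integrate: 2(√h − √h₀) = −(0.0114/A) t.
t = 2A(√h₀ − √h)/0.0114 = 2·2.71·(√2.71 − √0.527)/0.0114
  = 5.4200 × (1.6462 − 0.72595) / 0.0114 = 437.53 s.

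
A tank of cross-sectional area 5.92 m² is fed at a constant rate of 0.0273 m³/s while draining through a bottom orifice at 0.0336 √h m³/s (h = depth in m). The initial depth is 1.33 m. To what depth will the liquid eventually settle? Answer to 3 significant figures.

0.660 m

Unsteady balance on liquid volume: A dh/dt = Q_in − 0.0336 √h. At steady state dh/dt = 0:
Q_in = 0.0336 √h_ss ⇒ √h_ss = 0.0273/0.0336 = 0.81250.
h_ss = 0.81250² = 0.66016 m. (Since h₀ = 1.33 m > h_ss, the level will fall toward this value.)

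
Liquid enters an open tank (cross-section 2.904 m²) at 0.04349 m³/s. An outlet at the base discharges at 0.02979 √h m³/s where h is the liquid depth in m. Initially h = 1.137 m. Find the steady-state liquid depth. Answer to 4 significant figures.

A dh/dt = Q_in − 0.02979 √h. Steady state requires inflow = outflow:
Q_in = 0.02979 √h_ss ⇒ √h_ss = 0.04349/0.02979 = 1.45989.
h_ss = 1.45989² = 2.13127 m. (Since h₀ = 1.137 m < h_ss, the level will rise toward this value.)

2.131 m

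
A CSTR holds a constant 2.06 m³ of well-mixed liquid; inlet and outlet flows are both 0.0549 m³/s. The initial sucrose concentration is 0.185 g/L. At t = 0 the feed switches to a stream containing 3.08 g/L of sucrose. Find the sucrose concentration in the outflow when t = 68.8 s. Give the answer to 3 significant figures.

2.62 g/L

Unsteady species balance (constant V, well mixed): V dC/dt = Q(C_in − C).
So dC/dt = (C_in − C)/τ with τ = V/Q = 2.06/0.0549 = 37.523 s.
C approaches C_in exponentially: C(t) = C_in + (C₀ − C_in) e^(−t/τ).
C(68.8) = 3.08 + (0.185 − 3.08)·e^(−68.8/37.523) = 3.08 + (-2.8950)·0.15984 = 2.6172 g/L.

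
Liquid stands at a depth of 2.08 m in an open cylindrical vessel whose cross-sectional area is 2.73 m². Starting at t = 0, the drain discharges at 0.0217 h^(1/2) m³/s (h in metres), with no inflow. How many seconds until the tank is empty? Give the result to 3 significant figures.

Accumulation of liquid (constant cross-section A): A dh/dt = −0.0217 √h.
∫ h^(−1/2) dh = −(0.0217/A) ∫ dt, giving 2√h = 2√h₀ − (0.0217/A) t.
Tank is empty when √h = 0: t_empty = 2A√h₀/0.0217.
t_empty = 2·2.73·√2.08/0.0217 = 5.4600·1.4422/0.0217 = 362.88 s.

363 s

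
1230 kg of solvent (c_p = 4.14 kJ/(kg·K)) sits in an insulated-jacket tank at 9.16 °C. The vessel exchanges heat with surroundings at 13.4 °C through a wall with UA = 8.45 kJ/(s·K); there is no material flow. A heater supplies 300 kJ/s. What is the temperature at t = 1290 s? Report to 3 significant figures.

Energy balance: M c_p dT/dt = −UA(T − T_amb) + Q̇.
dT/dt = (T_ss − T)/τ with T_ss = T_amb + Q̇/UA = 13.4 + 300/8.45 = 48.903 °C, τ = M c_p/UA = 1230·4.14/8.45 = 602.63 s.
Integrating: T(t) = T_ss + (T₀ − T_ss) e^(−t/τ).
T(1290) = 48.903 + (-39.743)·0.11758 = 44.230 °C.

44.2 °C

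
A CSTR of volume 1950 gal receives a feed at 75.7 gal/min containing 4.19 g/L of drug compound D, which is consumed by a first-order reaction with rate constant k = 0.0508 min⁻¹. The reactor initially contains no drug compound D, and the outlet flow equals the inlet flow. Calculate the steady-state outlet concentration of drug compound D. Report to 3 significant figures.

V dC/dt = Q(C_in − C) − k V C.
At steady state: 0 = Q C_in − (Q + kV) C_ss, so C_ss = Q C_in/(Q + kV).
C_ss = 75.7·4.19/(75.7 + 0.0508·1950) = 317.18/174.76 = 1.8150 g/L.

1.81 g/L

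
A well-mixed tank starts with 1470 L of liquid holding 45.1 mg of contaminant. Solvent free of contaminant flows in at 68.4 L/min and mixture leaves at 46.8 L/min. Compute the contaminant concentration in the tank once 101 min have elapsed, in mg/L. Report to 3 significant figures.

Let m(t) be the amount of contaminant. Volume: V(t) = V₀ + (Q_in − Q_out) t = 1470 + 21.600 t; V(101) = 3651.6 L.
Solute balance: dm/dt = 0 − Q_out C = −Q_out m/V(t).
dm/m = −Q_out dt/(V₀ + 21.600 t); integrating gives ln(m/m₀) = −(Q_out/(Q_in−Q_out)) ln(V/V₀).
m = m₀ (V₀/V)^(Q_out/(Q_in−Q_out)) = 45.1 × (1470/3651.6)^(2.1667) = 6.2803 mg.
C = m/V = 6.2803/3651.6 = 0.0017199 mg/L.

0.00172 mg/L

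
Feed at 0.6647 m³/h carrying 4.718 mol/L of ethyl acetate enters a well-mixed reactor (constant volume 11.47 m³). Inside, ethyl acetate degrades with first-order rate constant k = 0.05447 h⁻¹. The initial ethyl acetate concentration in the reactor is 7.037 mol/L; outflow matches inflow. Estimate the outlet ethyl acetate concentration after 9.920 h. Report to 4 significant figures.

V dC/dt = Q(C_in − C) − k V C.
dC/dt = (Q/V) C_in − (Q/V + k) C; effective rate a = Q/V + k = 0.0579512 + 0.05447 = 0.112421 h⁻¹.
C_ss = Q C_in/(Q + kV) = 2.43205 mol/L; C(t) = C_ss + (C₀ − C_ss) e^(−a t).
C(9.920) = 2.43205 + (4.60495)·e^(−0.112421·9.920) = 2.43205 + (4.60495)·0.327844 = 3.94175 mol/L.

3.942 mol/L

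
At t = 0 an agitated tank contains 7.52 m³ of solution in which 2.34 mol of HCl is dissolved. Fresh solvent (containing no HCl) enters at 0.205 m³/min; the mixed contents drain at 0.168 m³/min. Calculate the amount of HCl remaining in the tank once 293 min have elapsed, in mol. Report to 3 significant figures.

0.0406 mol

Let m(t) be the amount of HCl. Volume: V(t) = V₀ + (Q_in − Q_out) t = 7.52 + 0.037000 t; V(293) = 18.361 m³.
Solute balance: dm/dt = 0 − Q_out C = −Q_out m/V(t).
Separate: dm/m = −Q_out dt/V(t) ⇒ ln(m/m₀) = −(Q_out/(Q_in−Q_out)) ln(V/V₀).
m = m₀ (V₀/V)^(Q_out/(Q_in−Q_out)) = 2.34 × (7.52/18.361)^(4.5405) = 0.040639 mol.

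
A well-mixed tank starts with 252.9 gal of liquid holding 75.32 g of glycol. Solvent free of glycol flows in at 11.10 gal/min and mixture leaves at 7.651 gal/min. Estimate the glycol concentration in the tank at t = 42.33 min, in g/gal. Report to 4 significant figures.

0.06871 g/gal

Total volume: dV/dt = Q_in − Q_out = 3.44900 gal/min, so V(t) = 252.9 + 3.44900 t and V(42.33) = 398.896 gal.
Solute balance: dm/dt = 0 − Q_out C = −Q_out m/V(t).
dm/m = −Q_out dt/(V₀ + 3.44900 t); integrating gives ln(m/m₀) = −(Q_out/(Q_in−Q_out)) ln(V/V₀).
m = m₀ (V₀/V)^(Q_out/(Q_in−Q_out)) = 75.32 × (252.9/398.896)^(2.21832) = 27.4081 g.
C = m/V = 27.4081/398.896 = 0.0687099 g/gal.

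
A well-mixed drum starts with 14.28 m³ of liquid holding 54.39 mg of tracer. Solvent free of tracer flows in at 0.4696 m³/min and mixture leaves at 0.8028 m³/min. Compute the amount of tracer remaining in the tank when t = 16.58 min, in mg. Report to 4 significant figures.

Let m(t) be the amount of tracer. Volume: V(t) = V₀ + (Q_in − Q_out) t = 14.28 − 0.333200 t; V(16.58) = 8.75554 m³.
Species balance (pure solvent in): dm/dt = −Q_out · m/V(t).
Separate: dm/m = −Q_out dt/V(t) ⇒ ln(m/m₀) = −(Q_out/(Q_in−Q_out)) ln(V/V₀).
m = m₀ (V₀/V)^(Q_out/(Q_in−Q_out)) = 54.39 × (14.28/8.75554)^(-2.40936) = 16.7364 mg.

16.74 mg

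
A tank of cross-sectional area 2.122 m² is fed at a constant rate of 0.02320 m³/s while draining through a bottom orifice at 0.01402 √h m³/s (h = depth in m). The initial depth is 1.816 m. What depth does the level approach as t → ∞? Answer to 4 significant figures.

A dh/dt = Q_in − 0.01402 √h. Steady state requires inflow = outflow:
Q_in = 0.01402 √h_ss ⇒ √h_ss = 0.02320/0.01402 = 1.65478.
h_ss = 1.65478² = 2.73829 m. (Since h₀ = 1.816 m < h_ss, the level will rise toward this value.)

2.738 m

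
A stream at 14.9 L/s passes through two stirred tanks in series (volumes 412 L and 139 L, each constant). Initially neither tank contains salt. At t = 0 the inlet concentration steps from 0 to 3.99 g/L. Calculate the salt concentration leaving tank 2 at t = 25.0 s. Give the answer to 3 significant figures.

1.69 g/L

Species balance on tank i: dCᵢ/dt = (Cᵢ₋₁ − Cᵢ)/τᵢ with τᵢ = Vᵢ/Q.
τ₁ = 412/14.9 = 27.651 s; τ₂ = 139/14.9 = 9.3289 s.
Tank 1: C₁ = C_in(1 − e^(−t/τ₁)). Tank 2 (τ₁ ≠ τ₂): C₂ = C_in[1 − (τ₁ e^(−t/τ₁) − τ₂ e^(−t/τ₂))/(τ₁ − τ₂)].
At t = 25.0: e^(−t/τ₁) = 0.40490, e^(−t/τ₂) = 0.068573.
C₂ = 3.99·[1 − (27.651·0.40490 − 9.3289·0.068573)/(18.322)] = 3.99·0.42386 = 1.6912 g/L.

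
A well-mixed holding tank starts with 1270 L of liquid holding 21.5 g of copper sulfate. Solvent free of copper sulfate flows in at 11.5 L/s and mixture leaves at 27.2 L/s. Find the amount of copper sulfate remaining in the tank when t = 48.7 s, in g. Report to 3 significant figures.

4.36 g

Total volume: dV/dt = Q_in − Q_out = -15.700 L/s, so V(t) = 1270 − 15.700 t and V(48.7) = 505.41 L.
Species balance (pure solvent in): dm/dt = −Q_out · m/V(t).
Separate: dm/m = −Q_out dt/V(t) ⇒ ln(m/m₀) = −(Q_out/(Q_in−Q_out)) ln(V/V₀).
m = m₀ (V₀/V)^(Q_out/(Q_in−Q_out)) = 21.5 × (1270/505.41)^(-1.7325) = 4.3568 g.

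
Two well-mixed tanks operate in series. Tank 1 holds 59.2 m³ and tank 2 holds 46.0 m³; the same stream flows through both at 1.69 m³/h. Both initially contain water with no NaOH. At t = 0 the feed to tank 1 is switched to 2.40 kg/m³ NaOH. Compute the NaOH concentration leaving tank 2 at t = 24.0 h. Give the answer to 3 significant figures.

Time constants: τᵢ = Vᵢ/Q for each well-mixed tank.
τ₁ = 59.2/1.69 = 35.030 h; τ₂ = 46.0/1.69 = 27.219 h.
Tank 1: C₁ = C_in(1 − e^(−t/τ₁)). Tank 2 (τ₁ ≠ τ₂): C₂ = C_in[1 − (τ₁ e^(−t/τ₁) − τ₂ e^(−t/τ₂))/(τ₁ − τ₂)].
At t = 24.0: e^(−t/τ₁) = 0.50402, e^(−t/τ₂) = 0.41406.
C₂ = 2.40·[1 − (35.030·0.50402 − 27.219·0.41406)/(7.8107)] = 2.40·0.18248 = 0.43795 kg/m³.

0.438 kg/m³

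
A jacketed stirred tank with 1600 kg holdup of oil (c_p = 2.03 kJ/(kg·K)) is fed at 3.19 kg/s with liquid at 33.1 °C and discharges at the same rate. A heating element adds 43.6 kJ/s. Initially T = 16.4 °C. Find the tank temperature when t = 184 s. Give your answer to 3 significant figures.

M c_p dT/dt = ṁ c_p (T_in − T) + Q̇.
τ = M/ṁ = 501.57 s; T_ss = T_in + Q̇/(ṁ c_p) = 33.1 + 43.6/(3.19·2.03) = 39.833 °C.
Solution: T(t) = T_ss + (T₀ − T_ss) e^(−t/τ).
T(184) = 39.833 + (-23.433)·e^(−184/501.57) = 39.833 + (-23.433)·0.69291 = 23.596 °C.

23.6 °C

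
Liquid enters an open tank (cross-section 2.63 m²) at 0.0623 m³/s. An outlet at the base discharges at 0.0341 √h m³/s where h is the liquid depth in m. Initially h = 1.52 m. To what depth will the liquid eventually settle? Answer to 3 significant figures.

3.34 m

Level balance: A dh/dt = 0.0623 − 0.0341 √h. Setting dh/dt = 0:
Q_in = 0.0341 √h_ss ⇒ √h_ss = 0.0623/0.0341 = 1.8270.
h_ss = 1.8270² = 3.3379 m. (Since h₀ = 1.52 m < h_ss, the level will rise toward this value.)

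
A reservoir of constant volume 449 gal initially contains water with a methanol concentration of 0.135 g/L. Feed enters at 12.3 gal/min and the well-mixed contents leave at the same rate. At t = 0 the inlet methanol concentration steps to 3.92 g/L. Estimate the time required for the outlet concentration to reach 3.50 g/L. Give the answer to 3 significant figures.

80.3 min

Accumulation = in − out for the solute gives V dC/dt = Q(C_in − C), so τ = V/Q = 36.504 min.
C(t) = C_in + (C₀ − C_in) e^(−t/τ). Set C = 3.50 and solve for t:
e^(−t/τ) = (C − C_in)/(C₀ − C_in) = (3.50 − 3.92)/(0.135 − 3.92) = 0.11096
t = −τ ln(…) = 36.504 × 2.1985 = 80.256 min.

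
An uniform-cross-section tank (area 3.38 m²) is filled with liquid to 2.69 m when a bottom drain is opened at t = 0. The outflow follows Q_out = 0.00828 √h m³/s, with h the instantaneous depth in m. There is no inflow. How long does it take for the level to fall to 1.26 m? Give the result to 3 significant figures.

With no inflow, A dh/dt = −0.00828 √h.
∫ h^(−1/2) dh = −(0.00828/A) ∫ dt, giving 2√h = 2√h₀ − (0.00828/A) t.
t = 2A(√h₀ − √h)/0.00828 = 2·3.38·(√2.69 − √1.26)/0.00828
  = 6.7600 × (1.6401 − 1.1225) / 0.00828 = 422.60 s.

423 s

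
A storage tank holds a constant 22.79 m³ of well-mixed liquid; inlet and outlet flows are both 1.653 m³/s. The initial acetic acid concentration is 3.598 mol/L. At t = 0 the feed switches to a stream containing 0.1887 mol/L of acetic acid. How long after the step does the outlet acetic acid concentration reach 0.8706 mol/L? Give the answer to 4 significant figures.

22.19 s

Species balance: V dC/dt = Q(C_in − C) ⇒ τ = V/Q = 13.7871 s.
C(t) = C_in + (C₀ − C_in) e^(−t/τ). Set C = 0.8706 and solve for t:
e^(−t/τ) = (C − C_in)/(C₀ − C_in) = (0.8706 − 0.1887)/(3.598 − 0.1887) = 0.200012
t = −τ ln(…) = 13.7871 × 1.60938 = 22.1886 s.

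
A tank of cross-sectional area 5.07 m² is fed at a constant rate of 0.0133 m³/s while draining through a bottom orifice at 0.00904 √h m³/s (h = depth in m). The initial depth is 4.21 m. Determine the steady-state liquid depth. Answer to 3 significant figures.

A dh/dt = Q_in − 0.00904 √h. Steady state requires inflow = outflow:
Q_in = 0.00904 √h_ss ⇒ √h_ss = 0.0133/0.00904 = 1.4712.
h_ss = 1.4712² = 2.1645 m. (Since h₀ = 4.21 m > h_ss, the level will fall toward this value.)

2.16 m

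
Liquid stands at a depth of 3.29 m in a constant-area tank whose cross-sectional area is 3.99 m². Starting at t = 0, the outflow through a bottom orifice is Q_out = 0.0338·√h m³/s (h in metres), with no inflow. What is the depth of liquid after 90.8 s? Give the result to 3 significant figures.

2.04 m

With no inflow, A dh/dt = −0.0338 √h.
Separate and integrate: 2(√h − √h₀) = −(0.0338/A) t.
√h = √3.29 − 0.0338·90.8/(2·3.99) = 1.8138 − 0.38459 = 1.4292.
h = 1.4292² = 2.0427 m.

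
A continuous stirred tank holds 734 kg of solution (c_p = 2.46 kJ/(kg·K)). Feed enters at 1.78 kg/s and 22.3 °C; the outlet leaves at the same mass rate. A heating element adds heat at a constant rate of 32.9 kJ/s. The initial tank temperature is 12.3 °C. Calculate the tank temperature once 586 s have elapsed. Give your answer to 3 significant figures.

25.6 °C

Heat balance on the well-mixed liquid: M c_p dT/dt = ṁ c_p (T_in − T) + 32.9.
Rearrange: dT/dt = (T_ss − T)/τ with τ = M/ṁ = 412.36 s and T_ss = T_in + Q̇/(ṁ c_p) = 29.813 °C.
This is linear first-order; T(t) = T_ss + (T₀ − T_ss) e^(−t/τ).
T(586) = 29.813 + (-17.513)·e^(−586/412.36) = 29.813 + (-17.513)·0.24145 = 25.585 °C.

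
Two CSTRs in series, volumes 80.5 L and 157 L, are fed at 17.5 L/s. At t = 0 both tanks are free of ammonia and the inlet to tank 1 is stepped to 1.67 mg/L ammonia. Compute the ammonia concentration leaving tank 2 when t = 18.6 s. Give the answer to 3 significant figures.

Each tank obeys Vᵢ dCᵢ/dt = Q(Cᵢ₋₁ − Cᵢ), so τᵢ = Vᵢ/Q.
τ₁ = 80.5/17.5 = 4.6000 s; τ₂ = 157/17.5 = 8.9714 s.
Tank 1: C₁ = C_in(1 − e^(−t/τ₁)). Tank 2 (τ₁ ≠ τ₂): C₂ = C_in[1 − (τ₁ e^(−t/τ₁) − τ₂ e^(−t/τ₂))/(τ₁ − τ₂)].
At t = 18.6: e^(−t/τ₁) = 0.017536, e^(−t/τ₂) = 0.12578.
C₂ = 1.67·[1 − (4.6000·0.017536 − 8.9714·0.12578)/(-4.3714)] = 1.67·0.76032 = 1.2697 mg/L.

1.27 mg/L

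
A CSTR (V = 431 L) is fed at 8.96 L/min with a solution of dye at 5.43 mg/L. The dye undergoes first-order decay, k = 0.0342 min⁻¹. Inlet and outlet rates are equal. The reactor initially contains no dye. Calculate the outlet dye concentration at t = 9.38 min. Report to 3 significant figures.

Accumulation = in − out − consumed: V dC/dt = Q C_in − Q C − k V C.
This is linear with rate a = Q/V + k = 0.054989 min⁻¹.
C_ss = Q C_in/(Q + kV) = 2.0528 mg/L; C(t) = C_ss + (C₀ − C_ss) e^(−a t).
C(9.38) = 2.0528 + (-2.0528)·e^(−0.054989·9.38) = 2.0528 + (-2.0528)·0.59703 = 0.82724 mg/L.

0.827 mg/L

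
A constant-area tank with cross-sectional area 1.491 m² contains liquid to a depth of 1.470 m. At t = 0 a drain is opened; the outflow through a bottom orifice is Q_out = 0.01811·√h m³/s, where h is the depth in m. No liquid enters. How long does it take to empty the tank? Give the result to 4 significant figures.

With no inflow, A dh/dt = −0.01811 √h.
∫ h^(−1/2) dh = −(0.01811/A) ∫ dt, giving 2√h = 2√h₀ − (0.01811/A) t.
Set h = 0: 2√h₀ = (0.01811/A) t_empty ⇒ t_empty = 2A√h₀/0.01811.
t_empty = 2·1.491·√1.470/0.01811 = 2.98200·1.21244/0.01811 = 199.640 s.

199.6 s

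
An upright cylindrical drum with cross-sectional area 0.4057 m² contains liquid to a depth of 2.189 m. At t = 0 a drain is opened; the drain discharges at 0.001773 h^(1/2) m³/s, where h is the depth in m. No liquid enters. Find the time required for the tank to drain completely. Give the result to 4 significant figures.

With no inflow, A dh/dt = −0.001773 √h.
Separate and integrate: 2(√h − √h₀) = −(0.001773/A) t.
Tank is empty when √h = 0: t_empty = 2A√h₀/0.001773.
t_empty = 2·0.4057·√2.189/0.001773 = 0.811400·1.47953/0.001773 = 677.094 s.

677.1 s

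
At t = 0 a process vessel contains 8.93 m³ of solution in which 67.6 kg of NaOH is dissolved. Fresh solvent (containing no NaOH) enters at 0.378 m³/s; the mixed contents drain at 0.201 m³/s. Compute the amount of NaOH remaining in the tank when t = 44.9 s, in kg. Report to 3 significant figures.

Total volume: dV/dt = Q_in − Q_out = 0.17700 m³/s, so V(t) = 8.93 + 0.17700 t and V(44.9) = 16.877 m³.
Solute balance: dm/dt = 0 − Q_out C = −Q_out m/V(t).
dm/m = −Q_out dt/(V₀ + 0.17700 t); integrating gives ln(m/m₀) = −(Q_out/(Q_in−Q_out)) ln(V/V₀).
m = m₀ (V₀/V)^(Q_out/(Q_in−Q_out)) = 67.6 × (8.93/16.877)^(1.1356) = 32.810 kg.

32.8 kg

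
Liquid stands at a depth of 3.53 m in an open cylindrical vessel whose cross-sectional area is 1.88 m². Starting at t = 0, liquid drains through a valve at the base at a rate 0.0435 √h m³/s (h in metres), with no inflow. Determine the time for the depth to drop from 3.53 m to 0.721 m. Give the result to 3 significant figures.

With no inflow, A dh/dt = −0.0435 √h.
This is separable: 2 d(√h)/dt = −0.0435/A, so √h = √h₀ − (0.0435/(2A)) t.
t = 2A(√h₀ − √h)/0.0435 = 2·1.88·(√3.53 − √0.721)/0.0435
  = 3.7600 × (1.8788 − 0.84912) / 0.0435 = 89.005 s.

89.0 s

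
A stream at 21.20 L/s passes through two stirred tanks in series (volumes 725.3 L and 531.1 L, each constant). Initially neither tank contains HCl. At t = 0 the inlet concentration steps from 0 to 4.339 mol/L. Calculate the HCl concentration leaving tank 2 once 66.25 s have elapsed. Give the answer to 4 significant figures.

2.845 mol/L

Species balance on tank i: dCᵢ/dt = (Cᵢ₋₁ − Cᵢ)/τᵢ with τᵢ = Vᵢ/Q.
τ₁ = 725.3/21.20 = 34.2123 s; τ₂ = 531.1/21.20 = 25.0519 s.
Solving the cascade with C₁(0)=C₂(0)=0 gives C₂(t) = C_in[1 − (τ₁ e^(−t/τ₁) − τ₂ e^(−t/τ₂))/(τ₁ − τ₂)].
At t = 66.25: e^(−t/τ₁) = 0.144216, e^(−t/τ₂) = 0.0710401.
C₂ = 4.339·[1 − (34.2123·0.144216 − 25.0519·0.0710401)/(9.16038)] = 4.339·0.655660 = 2.84491 mol/L.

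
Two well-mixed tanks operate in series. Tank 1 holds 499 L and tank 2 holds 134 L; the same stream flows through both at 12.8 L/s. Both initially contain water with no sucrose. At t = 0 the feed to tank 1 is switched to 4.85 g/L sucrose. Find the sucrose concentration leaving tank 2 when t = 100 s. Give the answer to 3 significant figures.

4.34 g/L

Time constants: τᵢ = Vᵢ/Q for each well-mixed tank.
τ₁ = 499/12.8 = 38.984 s; τ₂ = 134/12.8 = 10.469 s.
Tank 1: C₁ = C_in(1 − e^(−t/τ₁)). Tank 2 (τ₁ ≠ τ₂): C₂ = C_in[1 − (τ₁ e^(−t/τ₁) − τ₂ e^(−t/τ₂))/(τ₁ − τ₂)].
At t = 100: e^(−t/τ₁) = 0.076909, e^(−t/τ₂) = 7.1042e-05.
C₂ = 4.85·[1 − (38.984·0.076909 − 10.469·7.1042e-05)/(28.516)] = 4.85·0.89488 = 4.3402 g/L.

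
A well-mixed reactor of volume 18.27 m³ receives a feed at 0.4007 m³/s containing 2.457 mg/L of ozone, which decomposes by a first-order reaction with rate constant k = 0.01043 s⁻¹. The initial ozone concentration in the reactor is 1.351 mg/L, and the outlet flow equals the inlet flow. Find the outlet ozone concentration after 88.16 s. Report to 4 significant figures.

1.647 mg/L

V dC/dt = Q(C_in − C) − k V C.
This is linear with rate a = Q/V + k = 0.0323621 s⁻¹.
C_ss = Q C_in/(Q + kV) = 1.66513 mg/L; C(t) = C_ss + (C₀ − C_ss) e^(−a t).
C(88.16) = 1.66513 + (-0.314133)·e^(−0.0323621·88.16) = 1.66513 + (-0.314133)·0.0576684 = 1.64702 mg/L.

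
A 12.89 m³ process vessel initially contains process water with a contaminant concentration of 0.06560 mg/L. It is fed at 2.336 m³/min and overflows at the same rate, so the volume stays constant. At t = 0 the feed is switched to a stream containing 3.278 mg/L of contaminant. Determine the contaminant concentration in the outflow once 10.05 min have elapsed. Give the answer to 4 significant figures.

2.758 mg/L

Mass balance on the solute (V constant): V dC/dt = Q(C_in − C).
Time constant τ = V/Q = 12.89/2.336 = 5.51798 min.
This is linear first-order; C(t) = C_in + (C₀ − C_in) e^(−t/τ).
C(10.05) = 3.278 + (0.06560 − 3.278)·e^(−10.05/5.51798) = 3.278 + (-3.21240)·0.161812 = 2.75819 mg/L.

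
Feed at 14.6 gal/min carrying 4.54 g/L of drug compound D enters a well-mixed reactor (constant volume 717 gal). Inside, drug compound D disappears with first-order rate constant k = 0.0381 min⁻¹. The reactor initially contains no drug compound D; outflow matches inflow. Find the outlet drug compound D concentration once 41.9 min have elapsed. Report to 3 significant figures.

V dC/dt = Q(C_in − C) − k V C.
dC/dt = (Q/V) C_in − (Q/V + k) C; effective rate a = Q/V + k = 0.020363 + 0.0381 = 0.058463 min⁻¹.
C_ss = Q C_in/(Q + kV) = 1.5813 g/L; C(t) = C_ss + (C₀ − C_ss) e^(−a t).
C(41.9) = 1.5813 + (-1.5813)·e^(−0.058463·41.9) = 1.5813 + (-1.5813)·0.086330 = 1.4448 g/L.

1.44 g/L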